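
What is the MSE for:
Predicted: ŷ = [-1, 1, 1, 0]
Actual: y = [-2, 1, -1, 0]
MSE = 1.25

MSE = (1/4)((-1--2)² + (1-1)² + (1--1)² + (0-0)²) = (1/4)(1 + 0 + 4 + 0) = 1.25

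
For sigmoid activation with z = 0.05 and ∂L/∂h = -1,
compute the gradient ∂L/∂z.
∂L/∂z = -0.2498

σ(0.05) = 0.5125
σ'(0.05) = σ(0.05)(1 - σ(0.05)) = 0.5125 × 0.4875 = 0.2498
∂L/∂z = ∂L/∂h · σ'(z) = -1 × 0.2498 = -0.2498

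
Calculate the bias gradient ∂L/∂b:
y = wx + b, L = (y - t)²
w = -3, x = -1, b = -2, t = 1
∂L/∂b = 0

y = wx + b = (-3)(-1) + -2 = 1
∂L/∂y = 2(y - t) = 2(1 - 1) = 0
∂y/∂b = 1
∂L/∂b = ∂L/∂y · ∂y/∂b = 0 × 1 = 0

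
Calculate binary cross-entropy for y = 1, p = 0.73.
L = 0.3147

L = -1·log(0.73) - 0·log(0.27) = -log(0.73) = 0.3147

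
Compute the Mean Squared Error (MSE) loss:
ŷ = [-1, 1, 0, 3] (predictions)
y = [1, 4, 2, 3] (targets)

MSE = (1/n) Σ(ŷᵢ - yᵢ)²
MSE = 4.25

MSE = (1/4)((-1-1)² + (1-4)² + (0-2)² + (3-3)²) = (1/4)(4 + 9 + 4 + 0) = 4.25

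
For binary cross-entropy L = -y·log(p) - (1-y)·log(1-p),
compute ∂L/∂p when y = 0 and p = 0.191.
∂L/∂p = 1.236

∂L/∂p = -y/p + (1-y)/(1-p) = 0 + 1/0.809 = 1.236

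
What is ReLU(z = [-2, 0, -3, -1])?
h = [0, 0, 0, 0]

ReLU applied element-wise: max(0,-2)=0, max(0,0)=0, max(0,-3)=0, max(0,-1)=0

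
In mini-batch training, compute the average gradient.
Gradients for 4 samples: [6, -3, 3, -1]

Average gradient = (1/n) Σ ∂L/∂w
Average gradient = 1.25

Average = (1/4)(6 + -3 + 3 + -1) = 5/4 = 1.25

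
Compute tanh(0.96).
0.7443

tanh(0.96) = (e^(0.96) - e^(-0.96))/(e^(0.96) + e^(-0.96)) = 0.7443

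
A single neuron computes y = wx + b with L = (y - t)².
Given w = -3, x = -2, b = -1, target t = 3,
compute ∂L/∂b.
∂L/∂b = 4

y = wx + b = (-3)(-2) + -1 = 5
∂L/∂y = 2(y - t) = 2(5 - 3) = 4
∂y/∂b = 1
∂L/∂b = ∂L/∂y · ∂y/∂b = 4 × 1 = 4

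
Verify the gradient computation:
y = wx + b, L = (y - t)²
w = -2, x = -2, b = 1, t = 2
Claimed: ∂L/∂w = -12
Correct

y = (-2)(-2) + 1 = 5
∂L/∂y = 2(y - t) = 2(5 - 2) = 6
∂y/∂w = x = -2
∂L/∂w = 6 × -2 = -12

Claimed value: -12
Correct: The correct gradient is -12.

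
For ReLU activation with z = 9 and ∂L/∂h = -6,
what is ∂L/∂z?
∂L/∂z = -6

h = ReLU(9) = 9
Since z > 0: ∂h/∂z = 1
∂L/∂z = ∂L/∂h · ∂h/∂z = -6 × 1 = -6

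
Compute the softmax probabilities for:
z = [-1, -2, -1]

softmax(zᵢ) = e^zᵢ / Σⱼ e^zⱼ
p = [0.4223, 0.1554, 0.4223]

exp(z) = [0.3679, 0.1353, 0.3679]
Sum = 0.8711
p = [0.4223, 0.1554, 0.4223]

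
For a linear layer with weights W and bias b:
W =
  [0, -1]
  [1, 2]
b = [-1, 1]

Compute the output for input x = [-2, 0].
y = [-1, -1]

Wx = [0×-2 + -1×0, 1×-2 + 2×0]
   = [0, -2]
y = Wx + b = [0 + -1, -2 + 1] = [-1, -1]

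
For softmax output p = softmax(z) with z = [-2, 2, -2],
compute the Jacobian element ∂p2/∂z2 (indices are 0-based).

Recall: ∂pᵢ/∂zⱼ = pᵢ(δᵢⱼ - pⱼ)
∂p2/∂z2 = 0.01736

p = softmax(z) = [0.01767, 0.9647, 0.01767]
p2 = 0.01767

∂p2/∂z2 = p2(1 - p2) = 0.01767 × (1 - 0.01767) = 0.01736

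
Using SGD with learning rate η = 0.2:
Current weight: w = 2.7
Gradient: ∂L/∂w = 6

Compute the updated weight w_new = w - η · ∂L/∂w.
w_new = 1.5

w_new = w - η·∂L/∂w = 2.7 - 0.2×(6) = 2.7 - (1.2) = 1.5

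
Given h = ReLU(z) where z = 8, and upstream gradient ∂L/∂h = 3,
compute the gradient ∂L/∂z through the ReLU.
∂L/∂z = 3

h = ReLU(8) = 8
Since z > 0: ∂h/∂z = 1
∂L/∂z = ∂L/∂h · ∂h/∂z = 3 × 1 = 3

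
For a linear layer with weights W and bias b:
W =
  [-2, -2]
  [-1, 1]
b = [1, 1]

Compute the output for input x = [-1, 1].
y = [1, 3]

Wx = [-2×-1 + -2×1, -1×-1 + 1×1]
   = [0, 2]
y = Wx + b = [0 + 1, 2 + 1] = [1, 3]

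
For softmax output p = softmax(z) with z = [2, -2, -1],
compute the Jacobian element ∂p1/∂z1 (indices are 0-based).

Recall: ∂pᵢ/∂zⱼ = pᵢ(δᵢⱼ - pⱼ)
∂p1/∂z1 = 0.01685

p = softmax(z) = [0.9362, 0.01715, 0.04661]
p1 = 0.01715

∂p1/∂z1 = p1(1 - p1) = 0.01715 × (1 - 0.01715) = 0.01685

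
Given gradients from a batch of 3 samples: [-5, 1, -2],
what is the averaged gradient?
Average gradient = -2

Average = (1/3)(-5 + 1 + -2) = -6/3 = -2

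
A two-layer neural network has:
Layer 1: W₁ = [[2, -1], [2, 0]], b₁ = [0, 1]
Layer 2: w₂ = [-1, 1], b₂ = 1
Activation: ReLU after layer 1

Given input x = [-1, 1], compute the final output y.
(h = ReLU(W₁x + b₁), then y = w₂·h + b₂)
y = 1

Layer 1 pre-activation: z₁ = [-3, -1]
After ReLU: h = [0, 0]
Layer 2 output: y = -1×0 + 1×0 + 1 = 1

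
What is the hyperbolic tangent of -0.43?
-0.4053

tanh(-0.43) = (e^(-0.43) - e^(0.43))/(e^(-0.43) + e^(0.43)) = -0.4053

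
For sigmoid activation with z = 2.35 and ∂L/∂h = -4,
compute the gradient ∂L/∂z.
∂L/∂z = -0.3179

σ(2.35) = 0.9129
σ'(2.35) = σ(2.35)(1 - σ(2.35)) = 0.9129 × 0.08707 = 0.07949
∂L/∂z = ∂L/∂h · σ'(z) = -4 × 0.07949 = -0.3179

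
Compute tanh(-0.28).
-0.2729

tanh(-0.28) = (e^(-0.28) - e^(0.28))/(e^(-0.28) + e^(0.28)) = -0.2729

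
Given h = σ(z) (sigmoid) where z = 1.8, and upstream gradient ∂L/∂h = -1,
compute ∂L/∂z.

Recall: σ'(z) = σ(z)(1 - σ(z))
∂L/∂z = -0.1217

σ(1.8) = 0.8581
σ'(1.8) = σ(1.8)(1 - σ(1.8)) = 0.8581 × 0.1419 = 0.1217
∂L/∂z = ∂L/∂h · σ'(z) = -1 × 0.1217 = -0.1217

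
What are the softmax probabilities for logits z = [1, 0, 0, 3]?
p = [0.1096, 0.0403, 0.0403, 0.8098]

exp(z) = [2.718, 1, 1, 20.09]
Sum = 24.8
p = [0.1096, 0.0403, 0.0403, 0.8098]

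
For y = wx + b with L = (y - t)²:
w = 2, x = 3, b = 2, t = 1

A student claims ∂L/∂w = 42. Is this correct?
Correct

y = (2)(3) + 2 = 8
∂L/∂y = 2(y - t) = 2(8 - 1) = 14
∂y/∂w = x = 3
∂L/∂w = 14 × 3 = 42

Claimed value: 42
Correct: The correct gradient is 42.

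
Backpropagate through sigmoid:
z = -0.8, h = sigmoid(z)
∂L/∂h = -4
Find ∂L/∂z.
∂L/∂z = -0.8556

σ(-0.8) = 0.31
σ'(-0.8) = σ(-0.8)(1 - σ(-0.8)) = 0.31 × 0.69 = 0.2139
∂L/∂z = ∂L/∂h · σ'(z) = -4 × 0.2139 = -0.8556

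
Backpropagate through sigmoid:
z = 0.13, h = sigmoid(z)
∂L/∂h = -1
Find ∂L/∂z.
∂L/∂z = -0.2489

σ(0.13) = 0.5325
σ'(0.13) = σ(0.13)(1 - σ(0.13)) = 0.5325 × 0.4675 = 0.2489
∂L/∂z = ∂L/∂h · σ'(z) = -1 × 0.2489 = -0.2489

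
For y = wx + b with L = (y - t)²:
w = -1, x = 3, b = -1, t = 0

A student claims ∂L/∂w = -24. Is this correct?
Correct

y = (-1)(3) + -1 = -4
∂L/∂y = 2(y - t) = 2(-4 - 0) = -8
∂y/∂w = x = 3
∂L/∂w = -8 × 3 = -24

Claimed value: -24
Correct: The correct gradient is -24.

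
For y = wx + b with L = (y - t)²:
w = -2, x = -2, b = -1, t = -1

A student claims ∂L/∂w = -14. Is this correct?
Incorrect

y = (-2)(-2) + -1 = 3
∂L/∂y = 2(y - t) = 2(3 - -1) = 8
∂y/∂w = x = -2
∂L/∂w = 8 × -2 = -16

Claimed value: -14
Incorrect: The correct gradient is -16.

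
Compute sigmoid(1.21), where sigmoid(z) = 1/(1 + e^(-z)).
0.7703

sigmoid(1.21) = 1/(1 + e^(-1.21)) = 1/(1 + 0.2982) = 0.7703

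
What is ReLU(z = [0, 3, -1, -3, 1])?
h = [0, 3, 0, 0, 1]

ReLU applied element-wise: max(0,0)=0, max(0,3)=3, max(0,-1)=0, max(0,-3)=0, max(0,1)=1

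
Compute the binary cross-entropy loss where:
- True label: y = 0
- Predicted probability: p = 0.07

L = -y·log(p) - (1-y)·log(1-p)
L = 0.07257

L = -0·log(0.07) - 1·log(0.93) = -log(0.93) = 0.07257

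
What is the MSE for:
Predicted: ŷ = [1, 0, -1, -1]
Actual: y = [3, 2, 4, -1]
MSE = 8.25

MSE = (1/4)((1-3)² + (0-2)² + (-1-4)² + (-1--1)²) = (1/4)(4 + 4 + 25 + 0) = 8.25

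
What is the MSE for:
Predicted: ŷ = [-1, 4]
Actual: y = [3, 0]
MSE = 16

MSE = (1/2)((-1-3)² + (4-0)²) = (1/2)(16 + 16) = 16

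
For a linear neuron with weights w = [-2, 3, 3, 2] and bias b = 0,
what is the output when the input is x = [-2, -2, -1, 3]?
y = 1

y = (-2)(-2) + (3)(-2) + (3)(-1) + (2)(3) + 0 = 1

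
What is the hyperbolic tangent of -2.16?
-0.9737

tanh(-2.16) = (e^(-2.16) - e^(2.16))/(e^(-2.16) + e^(2.16)) = -0.9737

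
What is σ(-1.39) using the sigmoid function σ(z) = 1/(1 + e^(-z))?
0.1994

sigmoid(-1.39) = 1/(1 + e^(1.39)) = 1/(1 + 4.015) = 0.1994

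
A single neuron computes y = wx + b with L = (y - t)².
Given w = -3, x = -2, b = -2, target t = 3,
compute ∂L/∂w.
∂L/∂w = -4

y = wx + b = (-3)(-2) + -2 = 4
∂L/∂y = 2(y - t) = 2(4 - 3) = 2
∂y/∂w = x = -2
∂L/∂w = ∂L/∂y · ∂y/∂w = 2 × -2 = -4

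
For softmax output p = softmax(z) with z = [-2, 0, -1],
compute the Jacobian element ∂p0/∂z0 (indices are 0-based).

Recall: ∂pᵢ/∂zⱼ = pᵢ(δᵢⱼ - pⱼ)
∂p0/∂z0 = 0.08193

p = softmax(z) = [0.09003, 0.6652, 0.2447]
p0 = 0.09003

∂p0/∂z0 = p0(1 - p0) = 0.09003 × (1 - 0.09003) = 0.08193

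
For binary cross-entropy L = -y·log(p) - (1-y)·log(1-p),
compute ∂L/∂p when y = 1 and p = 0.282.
∂L/∂p = -3.546

∂L/∂p = -y/p + (1-y)/(1-p) = -1/0.282 + 0 = -3.546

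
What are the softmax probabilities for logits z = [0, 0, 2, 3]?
p = [0.0339, 0.0339, 0.2507, 0.6815]

exp(z) = [1, 1, 7.389, 20.09]
Sum = 29.47
p = [0.0339, 0.0339, 0.2507, 0.6815]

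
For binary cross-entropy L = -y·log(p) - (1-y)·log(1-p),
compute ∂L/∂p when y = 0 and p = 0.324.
∂L/∂p = 1.479

∂L/∂p = -y/p + (1-y)/(1-p) = 0 + 1/0.676 = 1.479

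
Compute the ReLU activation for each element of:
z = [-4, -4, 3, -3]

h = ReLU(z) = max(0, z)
h = [0, 0, 3, 0]

ReLU applied element-wise: max(0,-4)=0, max(0,-4)=0, max(0,3)=3, max(0,-3)=0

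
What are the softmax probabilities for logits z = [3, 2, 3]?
p = [0.4223, 0.1554, 0.4223]

exp(z) = [20.09, 7.389, 20.09]
Sum = 47.56
p = [0.4223, 0.1554, 0.4223]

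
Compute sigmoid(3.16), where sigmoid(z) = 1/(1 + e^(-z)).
0.9593

sigmoid(3.16) = 1/(1 + e^(-3.16)) = 1/(1 + 0.04243) = 0.9593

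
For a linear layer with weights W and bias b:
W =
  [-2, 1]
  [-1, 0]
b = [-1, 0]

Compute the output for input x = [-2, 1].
y = [4, 2]

Wx = [-2×-2 + 1×1, -1×-2 + 0×1]
   = [5, 2]
y = Wx + b = [5 + -1, 2 + 0] = [4, 2]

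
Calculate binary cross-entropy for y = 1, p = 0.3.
L = 1.204

L = -1·log(0.3) - 0·log(0.7) = -log(0.3) = 1.204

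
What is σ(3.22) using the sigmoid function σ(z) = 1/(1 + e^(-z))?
0.9616

sigmoid(3.22) = 1/(1 + e^(-3.22)) = 1/(1 + 0.03996) = 0.9616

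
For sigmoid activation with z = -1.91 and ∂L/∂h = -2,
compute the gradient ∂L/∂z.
∂L/∂z = -0.2247

σ(-1.91) = 0.129
σ'(-1.91) = σ(-1.91)(1 - σ(-1.91)) = 0.129 × 0.871 = 0.1123
∂L/∂z = ∂L/∂h · σ'(z) = -2 × 0.1123 = -0.2247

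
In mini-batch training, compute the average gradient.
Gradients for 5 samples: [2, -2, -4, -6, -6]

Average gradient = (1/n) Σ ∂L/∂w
Average gradient = -3.2

Average = (1/5)(2 + -2 + -4 + -6 + -6) = -16/5 = -3.2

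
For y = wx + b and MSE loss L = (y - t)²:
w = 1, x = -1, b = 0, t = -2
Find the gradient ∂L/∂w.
∂L/∂w = -2

y = wx + b = (1)(-1) + 0 = -1
∂L/∂y = 2(y - t) = 2(-1 - -2) = 2
∂y/∂w = x = -1
∂L/∂w = ∂L/∂y · ∂y/∂w = 2 × -1 = -2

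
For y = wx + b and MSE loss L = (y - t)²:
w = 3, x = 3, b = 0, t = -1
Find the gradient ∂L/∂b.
∂L/∂b = 20

y = wx + b = (3)(3) + 0 = 9
∂L/∂y = 2(y - t) = 2(9 - -1) = 20
∂y/∂b = 1
∂L/∂b = ∂L/∂y · ∂y/∂b = 20 × 1 = 20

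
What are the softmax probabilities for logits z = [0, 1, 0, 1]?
p = [0.1345, 0.3655, 0.1345, 0.3655]

exp(z) = [1, 2.718, 1, 2.718]
Sum = 7.437
p = [0.1345, 0.3655, 0.1345, 0.3655]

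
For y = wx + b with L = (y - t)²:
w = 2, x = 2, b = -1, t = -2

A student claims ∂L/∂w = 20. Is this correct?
Correct

y = (2)(2) + -1 = 3
∂L/∂y = 2(y - t) = 2(3 - -2) = 10
∂y/∂w = x = 2
∂L/∂w = 10 × 2 = 20

Claimed value: 20
Correct: The correct gradient is 20.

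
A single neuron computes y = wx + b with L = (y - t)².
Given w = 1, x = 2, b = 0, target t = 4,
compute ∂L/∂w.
∂L/∂w = -8

y = wx + b = (1)(2) + 0 = 2
∂L/∂y = 2(y - t) = 2(2 - 4) = -4
∂y/∂w = x = 2
∂L/∂w = ∂L/∂y · ∂y/∂w = -4 × 2 = -8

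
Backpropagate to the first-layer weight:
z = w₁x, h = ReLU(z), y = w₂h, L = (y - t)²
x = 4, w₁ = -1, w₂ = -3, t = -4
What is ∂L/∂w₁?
∂L/∂w₁ = 0

Forward pass:
z = w₁x = -1×4 = -4
h = ReLU(-4) = 0
y = w₂h = -3×0 = 0

Backward pass:
∂L/∂y = 2(y - t) = 2(0 - -4) = 8
∂y/∂h = w₂ = -3
∂h/∂z = 0 (ReLU derivative)
∂z/∂w₁ = x = 4

∂L/∂w₁ = 8 × -3 × 0 × 4 = 0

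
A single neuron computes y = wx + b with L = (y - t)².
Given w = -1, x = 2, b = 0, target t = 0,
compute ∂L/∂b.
∂L/∂b = -4

y = wx + b = (-1)(2) + 0 = -2
∂L/∂y = 2(y - t) = 2(-2 - 0) = -4
∂y/∂b = 1
∂L/∂b = ∂L/∂y · ∂y/∂b = -4 × 1 = -4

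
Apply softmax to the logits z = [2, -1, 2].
p = [0.4879, 0.0243, 0.4879]

exp(z) = [7.389, 0.3679, 7.389]
Sum = 15.15
p = [0.4879, 0.0243, 0.4879]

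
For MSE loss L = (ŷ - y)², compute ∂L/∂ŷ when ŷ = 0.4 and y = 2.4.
∂L/∂ŷ = -4.0

∂L/∂ŷ = 2(ŷ - y) = 2(0.4 - 2.4) = 2(-2.0) = -4.0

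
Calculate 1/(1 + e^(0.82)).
0.3058

sigmoid(-0.82) = 1/(1 + e^(0.82)) = 1/(1 + 2.27) = 0.3058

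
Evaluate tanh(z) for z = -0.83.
-0.6805

tanh(-0.83) = (e^(-0.83) - e^(0.83))/(e^(-0.83) + e^(0.83)) = -0.6805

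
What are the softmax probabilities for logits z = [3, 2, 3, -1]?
p = [0.4191, 0.1542, 0.4191, 0.0077]

exp(z) = [20.09, 7.389, 20.09, 0.3679]
Sum = 47.93
p = [0.4191, 0.1542, 0.4191, 0.0077]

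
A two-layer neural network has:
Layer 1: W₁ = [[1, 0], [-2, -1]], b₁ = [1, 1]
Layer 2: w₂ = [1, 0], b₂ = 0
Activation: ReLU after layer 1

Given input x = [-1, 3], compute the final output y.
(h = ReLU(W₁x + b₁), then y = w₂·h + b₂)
y = 0

Layer 1 pre-activation: z₁ = [0, 0]
After ReLU: h = [0, 0]
Layer 2 output: y = 1×0 + 0×0 + 0 = 0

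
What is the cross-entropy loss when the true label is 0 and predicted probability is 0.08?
L = 0.08338

L = -0·log(0.08) - 1·log(0.92) = -log(0.92) = 0.08338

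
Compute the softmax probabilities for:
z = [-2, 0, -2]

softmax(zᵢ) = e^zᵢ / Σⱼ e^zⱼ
p = [0.1065, 0.787, 0.1065]

exp(z) = [0.1353, 1, 0.1353]
Sum = 1.271
p = [0.1065, 0.787, 0.1065]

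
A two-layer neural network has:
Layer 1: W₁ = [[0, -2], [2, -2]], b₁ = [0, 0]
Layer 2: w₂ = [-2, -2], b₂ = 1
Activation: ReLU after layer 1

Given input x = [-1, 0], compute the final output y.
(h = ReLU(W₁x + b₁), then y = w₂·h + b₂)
y = 1

Layer 1 pre-activation: z₁ = [0, -2]
After ReLU: h = [0, 0]
Layer 2 output: y = -2×0 + -2×0 + 1 = 1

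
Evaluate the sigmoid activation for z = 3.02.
0.9535

sigmoid(3.02) = 1/(1 + e^(-3.02)) = 1/(1 + 0.0488) = 0.9535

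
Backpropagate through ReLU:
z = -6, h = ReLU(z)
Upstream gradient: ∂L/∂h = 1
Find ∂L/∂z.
∂L/∂z = 0

h = ReLU(-6) = 0
Since z < 0: ∂h/∂z = 0
∂L/∂z = ∂L/∂h · ∂h/∂z = 1 × 0 = 0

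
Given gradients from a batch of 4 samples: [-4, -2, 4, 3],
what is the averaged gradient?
Average gradient = 0.25

Average = (1/4)(-4 + -2 + 4 + 3) = 1/4 = 0.25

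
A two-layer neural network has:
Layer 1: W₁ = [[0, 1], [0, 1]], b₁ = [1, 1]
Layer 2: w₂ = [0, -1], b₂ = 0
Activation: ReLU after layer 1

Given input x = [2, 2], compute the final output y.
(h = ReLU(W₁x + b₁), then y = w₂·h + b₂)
y = -3

Layer 1 pre-activation: z₁ = [3, 3]
After ReLU: h = [3, 3]
Layer 2 output: y = 0×3 + -1×3 + 0 = -3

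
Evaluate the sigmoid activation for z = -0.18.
0.4551

sigmoid(-0.18) = 1/(1 + e^(0.18)) = 1/(1 + 1.197) = 0.4551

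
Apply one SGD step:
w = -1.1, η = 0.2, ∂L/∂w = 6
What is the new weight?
w_new = -2.3

w_new = w - η·∂L/∂w = -1.1 - 0.2×(6) = -1.1 - (1.2) = -2.3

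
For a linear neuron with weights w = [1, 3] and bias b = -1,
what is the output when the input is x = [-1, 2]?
y = 4

y = (1)(-1) + (3)(2) + -1 = 4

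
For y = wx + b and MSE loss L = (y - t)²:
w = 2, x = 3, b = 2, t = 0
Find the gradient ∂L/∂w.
∂L/∂w = 48

y = wx + b = (2)(3) + 2 = 8
∂L/∂y = 2(y - t) = 2(8 - 0) = 16
∂y/∂w = x = 3
∂L/∂w = ∂L/∂y · ∂y/∂w = 16 × 3 = 48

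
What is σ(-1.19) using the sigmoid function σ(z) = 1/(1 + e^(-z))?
0.2333

sigmoid(-1.19) = 1/(1 + e^(1.19)) = 1/(1 + 3.287) = 0.2333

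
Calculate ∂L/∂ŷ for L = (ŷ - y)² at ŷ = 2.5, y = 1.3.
∂L/∂ŷ = 2.4

∂L/∂ŷ = 2(ŷ - y) = 2(2.5 - 1.3) = 2(1.2) = 2.4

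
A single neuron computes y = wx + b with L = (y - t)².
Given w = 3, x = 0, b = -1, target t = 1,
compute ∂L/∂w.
∂L/∂w = 0

y = wx + b = (3)(0) + -1 = -1
∂L/∂y = 2(y - t) = 2(-1 - 1) = -4
∂y/∂w = x = 0
∂L/∂w = ∂L/∂y · ∂y/∂w = -4 × 0 = 0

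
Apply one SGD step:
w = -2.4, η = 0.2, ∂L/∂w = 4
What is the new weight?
w_new = -3.2

w_new = w - η·∂L/∂w = -2.4 - 0.2×(4) = -2.4 - (0.8) = -3.2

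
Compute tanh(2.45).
0.9852

tanh(2.45) = (e^(2.45) - e^(-2.45))/(e^(2.45) + e^(-2.45)) = 0.9852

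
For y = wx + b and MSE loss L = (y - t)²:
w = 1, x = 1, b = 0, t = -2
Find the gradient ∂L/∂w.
∂L/∂w = 6

y = wx + b = (1)(1) + 0 = 1
∂L/∂y = 2(y - t) = 2(1 - -2) = 6
∂y/∂w = x = 1
∂L/∂w = ∂L/∂y · ∂y/∂w = 6 × 1 = 6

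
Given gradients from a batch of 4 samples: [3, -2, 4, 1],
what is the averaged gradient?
Average gradient = 1.5

Average = (1/4)(3 + -2 + 4 + 1) = 6/4 = 1.5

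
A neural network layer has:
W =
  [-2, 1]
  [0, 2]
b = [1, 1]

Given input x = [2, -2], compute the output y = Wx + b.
y = [-5, -3]

Wx = [-2×2 + 1×-2, 0×2 + 2×-2]
   = [-6, -4]
y = Wx + b = [-6 + 1, -4 + 1] = [-5, -3]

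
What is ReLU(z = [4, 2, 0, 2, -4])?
h = [4, 2, 0, 2, 0]

ReLU applied element-wise: max(0,4)=4, max(0,2)=2, max(0,0)=0, max(0,2)=2, max(0,-4)=0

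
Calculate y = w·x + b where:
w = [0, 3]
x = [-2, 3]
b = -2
y = 7

y = (0)(-2) + (3)(3) + -2 = 7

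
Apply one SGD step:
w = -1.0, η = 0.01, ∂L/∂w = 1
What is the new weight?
w_new = -1.01

w_new = w - η·∂L/∂w = -1.0 - 0.01×(1) = -1.0 - (0.01) = -1.01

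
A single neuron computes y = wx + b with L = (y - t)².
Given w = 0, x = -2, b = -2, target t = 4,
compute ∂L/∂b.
∂L/∂b = -12

y = wx + b = (0)(-2) + -2 = -2
∂L/∂y = 2(y - t) = 2(-2 - 4) = -12
∂y/∂b = 1
∂L/∂b = ∂L/∂y · ∂y/∂b = -12 × 1 = -12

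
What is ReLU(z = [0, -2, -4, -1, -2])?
h = [0, 0, 0, 0, 0]

ReLU applied element-wise: max(0,0)=0, max(0,-2)=0, max(0,-4)=0, max(0,-1)=0, max(0,-2)=0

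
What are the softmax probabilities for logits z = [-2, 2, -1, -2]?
p = [0.0169, 0.9205, 0.0458, 0.0169]

exp(z) = [0.1353, 7.389, 0.3679, 0.1353]
Sum = 8.028
p = [0.0169, 0.9205, 0.0458, 0.0169]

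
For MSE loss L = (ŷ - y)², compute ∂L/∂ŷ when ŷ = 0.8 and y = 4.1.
∂L/∂ŷ = -6.6

∂L/∂ŷ = 2(ŷ - y) = 2(0.8 - 4.1) = 2(-3.3) = -6.6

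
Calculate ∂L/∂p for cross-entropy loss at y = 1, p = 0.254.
∂L/∂p = -3.937

∂L/∂p = -y/p + (1-y)/(1-p) = -1/0.254 + 0 = -3.937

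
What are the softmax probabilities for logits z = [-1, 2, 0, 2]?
p = [0.0228, 0.4576, 0.0619, 0.4576]

exp(z) = [0.3679, 7.389, 1, 7.389]
Sum = 16.15
p = [0.0228, 0.4576, 0.0619, 0.4576]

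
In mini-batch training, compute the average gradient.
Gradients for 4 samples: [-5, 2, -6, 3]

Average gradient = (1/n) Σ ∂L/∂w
Average gradient = -1.5

Average = (1/4)(-5 + 2 + -6 + 3) = -6/4 = -1.5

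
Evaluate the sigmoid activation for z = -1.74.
0.1493

sigmoid(-1.74) = 1/(1 + e^(1.74)) = 1/(1 + 5.697) = 0.1493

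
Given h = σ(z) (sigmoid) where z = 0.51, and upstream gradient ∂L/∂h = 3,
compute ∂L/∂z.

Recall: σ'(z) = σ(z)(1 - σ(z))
∂L/∂z = 0.7033

σ(0.51) = 0.6248
σ'(0.51) = σ(0.51)(1 - σ(0.51)) = 0.6248 × 0.3752 = 0.2344
∂L/∂z = ∂L/∂h · σ'(z) = 3 × 0.2344 = 0.7033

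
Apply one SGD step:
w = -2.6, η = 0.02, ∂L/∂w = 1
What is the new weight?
w_new = -2.62

w_new = w - η·∂L/∂w = -2.6 - 0.02×(1) = -2.6 - (0.02) = -2.62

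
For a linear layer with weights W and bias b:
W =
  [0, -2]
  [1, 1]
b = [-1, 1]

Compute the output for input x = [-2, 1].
y = [-3, 0]

Wx = [0×-2 + -2×1, 1×-2 + 1×1]
   = [-2, -1]
y = Wx + b = [-2 + -1, -1 + 1] = [-3, 0]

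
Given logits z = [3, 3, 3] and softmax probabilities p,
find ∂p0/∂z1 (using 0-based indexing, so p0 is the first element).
∂p0/∂z1 = -0.1111

p = softmax(z) = [0.3333, 0.3333, 0.3333]
p0 = 0.3333, p1 = 0.3333

∂p0/∂z1 = -p0 × p1 = -0.3333 × 0.3333 = -0.1111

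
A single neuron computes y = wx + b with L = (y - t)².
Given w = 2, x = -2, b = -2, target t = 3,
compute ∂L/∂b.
∂L/∂b = -18

y = wx + b = (2)(-2) + -2 = -6
∂L/∂y = 2(y - t) = 2(-6 - 3) = -18
∂y/∂b = 1
∂L/∂b = ∂L/∂y · ∂y/∂b = -18 × 1 = -18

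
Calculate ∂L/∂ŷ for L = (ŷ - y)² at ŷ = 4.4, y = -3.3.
∂L/∂ŷ = 15.4

∂L/∂ŷ = 2(ŷ - y) = 2(4.4 - -3.3) = 2(7.7) = 15.4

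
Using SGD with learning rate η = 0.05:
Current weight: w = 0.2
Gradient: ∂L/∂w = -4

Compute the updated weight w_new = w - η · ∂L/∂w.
w_new = 0.4

w_new = w - η·∂L/∂w = 0.2 - 0.05×(-4) = 0.2 - (-0.2) = 0.4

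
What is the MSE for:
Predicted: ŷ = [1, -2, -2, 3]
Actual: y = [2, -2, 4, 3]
MSE = 9.25

MSE = (1/4)((1-2)² + (-2--2)² + (-2-4)² + (3-3)²) = (1/4)(1 + 0 + 36 + 0) = 9.25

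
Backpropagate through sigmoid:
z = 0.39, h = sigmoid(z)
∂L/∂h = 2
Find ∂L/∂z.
∂L/∂z = 0.4815

σ(0.39) = 0.5963
σ'(0.39) = σ(0.39)(1 - σ(0.39)) = 0.5963 × 0.4037 = 0.2407
∂L/∂z = ∂L/∂h · σ'(z) = 2 × 0.2407 = 0.4815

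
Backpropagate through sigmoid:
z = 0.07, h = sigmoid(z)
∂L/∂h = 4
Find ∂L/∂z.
∂L/∂z = 0.9988

σ(0.07) = 0.5175
σ'(0.07) = σ(0.07)(1 - σ(0.07)) = 0.5175 × 0.4825 = 0.2497
∂L/∂z = ∂L/∂h · σ'(z) = 4 × 0.2497 = 0.9988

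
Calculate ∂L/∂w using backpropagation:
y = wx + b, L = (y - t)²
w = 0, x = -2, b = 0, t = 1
∂L/∂w = 4

y = wx + b = (0)(-2) + 0 = 0
∂L/∂y = 2(y - t) = 2(0 - 1) = -2
∂y/∂w = x = -2
∂L/∂w = ∂L/∂y · ∂y/∂w = -2 × -2 = 4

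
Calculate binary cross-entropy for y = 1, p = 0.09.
L = 2.408

L = -1·log(0.09) - 0·log(0.91) = -log(0.09) = 2.408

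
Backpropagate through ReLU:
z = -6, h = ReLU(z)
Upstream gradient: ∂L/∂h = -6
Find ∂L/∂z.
∂L/∂z = 0

h = ReLU(-6) = 0
Since z < 0: ∂h/∂z = 0
∂L/∂z = ∂L/∂h · ∂h/∂z = -6 × 0 = 0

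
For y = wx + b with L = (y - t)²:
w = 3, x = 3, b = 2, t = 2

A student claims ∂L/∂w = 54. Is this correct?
Correct

y = (3)(3) + 2 = 11
∂L/∂y = 2(y - t) = 2(11 - 2) = 18
∂y/∂w = x = 3
∂L/∂w = 18 × 3 = 54

Claimed value: 54
Correct: The correct gradient is 54.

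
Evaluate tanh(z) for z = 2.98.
0.9949

tanh(2.98) = (e^(2.98) - e^(-2.98))/(e^(2.98) + e^(-2.98)) = 0.9949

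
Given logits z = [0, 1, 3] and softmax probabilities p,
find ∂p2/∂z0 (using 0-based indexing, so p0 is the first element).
∂p2/∂z0 = -0.03545

p = softmax(z) = [0.04201, 0.1142, 0.8438]
p2 = 0.8438, p0 = 0.04201

∂p2/∂z0 = -p2 × p0 = -0.8438 × 0.04201 = -0.03545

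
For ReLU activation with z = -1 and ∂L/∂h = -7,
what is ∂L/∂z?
∂L/∂z = 0

h = ReLU(-1) = 0
Since z < 0: ∂h/∂z = 0
∂L/∂z = ∂L/∂h · ∂h/∂z = -7 × 0 = 0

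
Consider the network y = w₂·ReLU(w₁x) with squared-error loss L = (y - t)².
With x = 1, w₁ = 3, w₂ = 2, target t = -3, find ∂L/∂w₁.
∂L/∂w₁ = 36

Forward pass:
z = w₁x = 3×1 = 3
h = ReLU(3) = 3
y = w₂h = 2×3 = 6

Backward pass:
∂L/∂y = 2(y - t) = 2(6 - -3) = 18
∂y/∂h = w₂ = 2
∂h/∂z = 1 (ReLU derivative)
∂z/∂w₁ = x = 1

∂L/∂w₁ = 18 × 2 × 1 × 1 = 36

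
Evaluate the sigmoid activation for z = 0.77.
0.6835

sigmoid(0.77) = 1/(1 + e^(-0.77)) = 1/(1 + 0.463) = 0.6835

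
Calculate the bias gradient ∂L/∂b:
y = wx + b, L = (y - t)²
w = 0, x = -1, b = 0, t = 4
∂L/∂b = -8

y = wx + b = (0)(-1) + 0 = 0
∂L/∂y = 2(y - t) = 2(0 - 4) = -8
∂y/∂b = 1
∂L/∂b = ∂L/∂y · ∂y/∂b = -8 × 1 = -8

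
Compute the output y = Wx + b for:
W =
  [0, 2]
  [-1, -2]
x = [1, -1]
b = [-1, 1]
y = [-3, 2]

Wx = [0×1 + 2×-1, -1×1 + -2×-1]
   = [-2, 1]
y = Wx + b = [-2 + -1, 1 + 1] = [-3, 2]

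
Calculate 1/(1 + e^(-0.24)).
0.5597

sigmoid(0.24) = 1/(1 + e^(-0.24)) = 1/(1 + 0.7866) = 0.5597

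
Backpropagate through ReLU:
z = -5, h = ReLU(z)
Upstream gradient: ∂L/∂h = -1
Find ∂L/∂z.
∂L/∂z = 0

h = ReLU(-5) = 0
Since z < 0: ∂h/∂z = 0
∂L/∂z = ∂L/∂h · ∂h/∂z = -1 × 0 = 0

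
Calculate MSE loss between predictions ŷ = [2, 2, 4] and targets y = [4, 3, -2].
MSE = 13.67

MSE = (1/3)((2-4)² + (2-3)² + (4--2)²) = (1/3)(4 + 1 + 36) = 13.67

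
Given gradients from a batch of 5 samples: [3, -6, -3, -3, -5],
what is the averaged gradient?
Average gradient = -2.8

Average = (1/5)(3 + -6 + -3 + -3 + -5) = -14/5 = -2.8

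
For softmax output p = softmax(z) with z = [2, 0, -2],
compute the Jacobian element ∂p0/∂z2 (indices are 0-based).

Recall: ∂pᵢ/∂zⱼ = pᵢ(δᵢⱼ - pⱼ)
∂p0/∂z2 = -0.01376

p = softmax(z) = [0.8668, 0.1173, 0.01588]
p0 = 0.8668, p2 = 0.01588

∂p0/∂z2 = -p0 × p2 = -0.8668 × 0.01588 = -0.01376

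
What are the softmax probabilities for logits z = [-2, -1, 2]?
p = [0.0171, 0.0466, 0.9362]

exp(z) = [0.1353, 0.3679, 7.389]
Sum = 7.892
p = [0.0171, 0.0466, 0.9362]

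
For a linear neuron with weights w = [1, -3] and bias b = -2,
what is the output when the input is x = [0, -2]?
y = 4

y = (1)(0) + (-3)(-2) + -2 = 4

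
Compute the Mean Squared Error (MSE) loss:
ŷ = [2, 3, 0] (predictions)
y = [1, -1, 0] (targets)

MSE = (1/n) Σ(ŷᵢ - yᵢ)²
MSE = 5.667

MSE = (1/3)((2-1)² + (3--1)² + (0-0)²) = (1/3)(1 + 16 + 0) = 5.667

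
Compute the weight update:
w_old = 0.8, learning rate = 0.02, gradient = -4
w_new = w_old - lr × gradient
w_new = 0.88

w_new = w - η·∂L/∂w = 0.8 - 0.02×(-4) = 0.8 - (-0.08) = 0.88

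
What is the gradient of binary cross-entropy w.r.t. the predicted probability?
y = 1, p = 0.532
∂L/∂p = -1.88

∂L/∂p = -y/p + (1-y)/(1-p) = -1/0.532 + 0 = -1.88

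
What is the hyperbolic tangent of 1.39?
0.8832

tanh(1.39) = (e^(1.39) - e^(-1.39))/(e^(1.39) + e^(-1.39)) = 0.8832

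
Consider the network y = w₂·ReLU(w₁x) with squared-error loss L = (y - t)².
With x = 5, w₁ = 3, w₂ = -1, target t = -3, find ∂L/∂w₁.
∂L/∂w₁ = 120

Forward pass:
z = w₁x = 3×5 = 15
h = ReLU(15) = 15
y = w₂h = -1×15 = -15

Backward pass:
∂L/∂y = 2(y - t) = 2(-15 - -3) = -24
∂y/∂h = w₂ = -1
∂h/∂z = 1 (ReLU derivative)
∂z/∂w₁ = x = 5

∂L/∂w₁ = -24 × -1 × 1 × 5 = 120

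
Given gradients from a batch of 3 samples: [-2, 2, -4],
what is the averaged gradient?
Average gradient = -1.333

Average = (1/3)(-2 + 2 + -4) = -4/3 = -1.333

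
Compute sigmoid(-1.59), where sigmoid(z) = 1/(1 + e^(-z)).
0.1694

sigmoid(-1.59) = 1/(1 + e^(1.59)) = 1/(1 + 4.904) = 0.1694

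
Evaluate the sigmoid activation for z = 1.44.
0.8085

sigmoid(1.44) = 1/(1 + e^(-1.44)) = 1/(1 + 0.2369) = 0.8085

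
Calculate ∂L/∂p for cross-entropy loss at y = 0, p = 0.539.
∂L/∂p = 2.169

∂L/∂p = -y/p + (1-y)/(1-p) = 0 + 1/0.461 = 2.169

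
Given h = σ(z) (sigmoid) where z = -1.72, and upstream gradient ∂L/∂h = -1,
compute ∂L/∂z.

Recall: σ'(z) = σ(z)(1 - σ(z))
∂L/∂z = -0.1288

σ(-1.72) = 0.1519
σ'(-1.72) = σ(-1.72)(1 - σ(-1.72)) = 0.1519 × 0.8481 = 0.1288
∂L/∂z = ∂L/∂h · σ'(z) = -1 × 0.1288 = -0.1288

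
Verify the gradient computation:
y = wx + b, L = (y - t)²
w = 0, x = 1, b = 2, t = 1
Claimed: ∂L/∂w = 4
Incorrect

y = (0)(1) + 2 = 2
∂L/∂y = 2(y - t) = 2(2 - 1) = 2
∂y/∂w = x = 1
∂L/∂w = 2 × 1 = 2

Claimed value: 4
Incorrect: The correct gradient is 2.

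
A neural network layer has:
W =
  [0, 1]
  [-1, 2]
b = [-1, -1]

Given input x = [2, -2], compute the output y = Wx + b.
y = [-3, -7]

Wx = [0×2 + 1×-2, -1×2 + 2×-2]
   = [-2, -6]
y = Wx + b = [-2 + -1, -6 + -1] = [-3, -7]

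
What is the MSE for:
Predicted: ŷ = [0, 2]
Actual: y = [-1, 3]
MSE = 1

MSE = (1/2)((0--1)² + (2-3)²) = (1/2)(1 + 1) = 1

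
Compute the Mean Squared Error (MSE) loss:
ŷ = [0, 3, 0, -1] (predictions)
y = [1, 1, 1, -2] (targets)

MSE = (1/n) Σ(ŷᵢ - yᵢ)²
MSE = 1.75

MSE = (1/4)((0-1)² + (3-1)² + (0-1)² + (-1--2)²) = (1/4)(1 + 4 + 1 + 1) = 1.75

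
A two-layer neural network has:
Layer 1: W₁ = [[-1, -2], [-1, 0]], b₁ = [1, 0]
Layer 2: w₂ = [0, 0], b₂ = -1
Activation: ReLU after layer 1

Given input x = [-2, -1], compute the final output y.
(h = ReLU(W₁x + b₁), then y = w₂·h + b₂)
y = -1

Layer 1 pre-activation: z₁ = [5, 2]
After ReLU: h = [5, 2]
Layer 2 output: y = 0×5 + 0×2 + -1 = -1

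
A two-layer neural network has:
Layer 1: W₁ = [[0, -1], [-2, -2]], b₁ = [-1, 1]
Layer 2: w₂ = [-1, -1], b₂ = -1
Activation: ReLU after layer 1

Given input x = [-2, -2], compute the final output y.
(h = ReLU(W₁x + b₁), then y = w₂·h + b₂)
y = -11

Layer 1 pre-activation: z₁ = [1, 9]
After ReLU: h = [1, 9]
Layer 2 output: y = -1×1 + -1×9 + -1 = -11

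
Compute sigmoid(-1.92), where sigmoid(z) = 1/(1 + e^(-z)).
0.1279

sigmoid(-1.92) = 1/(1 + e^(1.92)) = 1/(1 + 6.821) = 0.1279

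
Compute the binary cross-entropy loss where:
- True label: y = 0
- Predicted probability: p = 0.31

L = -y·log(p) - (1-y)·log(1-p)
L = 0.3711

L = -0·log(0.31) - 1·log(0.69) = -log(0.69) = 0.3711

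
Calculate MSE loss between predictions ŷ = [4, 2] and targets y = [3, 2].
MSE = 0.5

MSE = (1/2)((4-3)² + (2-2)²) = (1/2)(1 + 0) = 0.5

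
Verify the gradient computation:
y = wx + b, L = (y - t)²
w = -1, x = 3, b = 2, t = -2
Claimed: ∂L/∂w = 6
Correct

y = (-1)(3) + 2 = -1
∂L/∂y = 2(y - t) = 2(-1 - -2) = 2
∂y/∂w = x = 3
∂L/∂w = 2 × 3 = 6

Claimed value: 6
Correct: The correct gradient is 6.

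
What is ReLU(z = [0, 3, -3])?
h = [0, 3, 0]

ReLU applied element-wise: max(0,0)=0, max(0,3)=3, max(0,-3)=0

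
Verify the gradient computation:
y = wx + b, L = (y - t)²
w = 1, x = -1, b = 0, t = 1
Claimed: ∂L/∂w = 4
Correct

y = (1)(-1) + 0 = -1
∂L/∂y = 2(y - t) = 2(-1 - 1) = -4
∂y/∂w = x = -1
∂L/∂w = -4 × -1 = 4

Claimed value: 4
Correct: The correct gradient is 4.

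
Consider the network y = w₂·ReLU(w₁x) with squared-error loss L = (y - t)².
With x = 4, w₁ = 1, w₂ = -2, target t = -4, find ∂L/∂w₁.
∂L/∂w₁ = 64

Forward pass:
z = w₁x = 1×4 = 4
h = ReLU(4) = 4
y = w₂h = -2×4 = -8

Backward pass:
∂L/∂y = 2(y - t) = 2(-8 - -4) = -8
∂y/∂h = w₂ = -2
∂h/∂z = 1 (ReLU derivative)
∂z/∂w₁ = x = 4

∂L/∂w₁ = -8 × -2 × 1 × 4 = 64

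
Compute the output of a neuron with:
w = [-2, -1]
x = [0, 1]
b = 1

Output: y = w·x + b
y = 0

y = (-2)(0) + (-1)(1) + 1 = 0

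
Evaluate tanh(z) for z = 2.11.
0.971

tanh(2.11) = (e^(2.11) - e^(-2.11))/(e^(2.11) + e^(-2.11)) = 0.971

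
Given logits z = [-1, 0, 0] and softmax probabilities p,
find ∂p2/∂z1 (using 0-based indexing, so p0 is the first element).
∂p2/∂z1 = -0.1784

p = softmax(z) = [0.1554, 0.4223, 0.4223]
p2 = 0.4223, p1 = 0.4223

∂p2/∂z1 = -p2 × p1 = -0.4223 × 0.4223 = -0.1784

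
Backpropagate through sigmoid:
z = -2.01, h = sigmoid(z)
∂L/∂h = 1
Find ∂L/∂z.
∂L/∂z = 0.1042

σ(-2.01) = 0.1182
σ'(-2.01) = σ(-2.01)(1 - σ(-2.01)) = 0.1182 × 0.8818 = 0.1042
∂L/∂z = ∂L/∂h · σ'(z) = 1 × 0.1042 = 0.1042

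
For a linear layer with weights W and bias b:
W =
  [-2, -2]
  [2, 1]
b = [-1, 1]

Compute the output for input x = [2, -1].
y = [-3, 4]

Wx = [-2×2 + -2×-1, 2×2 + 1×-1]
   = [-2, 3]
y = Wx + b = [-2 + -1, 3 + 1] = [-3, 4]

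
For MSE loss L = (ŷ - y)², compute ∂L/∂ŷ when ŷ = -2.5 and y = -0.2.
∂L/∂ŷ = -4.6

∂L/∂ŷ = 2(ŷ - y) = 2(-2.5 - -0.2) = 2(-2.3) = -4.6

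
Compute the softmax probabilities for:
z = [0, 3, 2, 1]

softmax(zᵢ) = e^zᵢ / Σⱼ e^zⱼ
p = [0.0321, 0.6439, 0.2369, 0.0871]

exp(z) = [1, 20.09, 7.389, 2.718]
Sum = 31.19
p = [0.0321, 0.6439, 0.2369, 0.0871]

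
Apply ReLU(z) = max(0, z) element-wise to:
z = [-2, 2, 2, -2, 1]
h = [0, 2, 2, 0, 1]

ReLU applied element-wise: max(0,-2)=0, max(0,2)=2, max(0,2)=2, max(0,-2)=0, max(0,1)=1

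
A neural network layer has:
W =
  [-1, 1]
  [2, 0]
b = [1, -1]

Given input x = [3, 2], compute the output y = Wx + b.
y = [0, 5]

Wx = [-1×3 + 1×2, 2×3 + 0×2]
   = [-1, 6]
y = Wx + b = [-1 + 1, 6 + -1] = [0, 5]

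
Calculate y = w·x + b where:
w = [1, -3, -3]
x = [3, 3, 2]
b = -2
y = -14

y = (1)(3) + (-3)(3) + (-3)(2) + -2 = -14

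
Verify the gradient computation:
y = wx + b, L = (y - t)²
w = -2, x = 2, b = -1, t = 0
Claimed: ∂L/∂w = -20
Correct

y = (-2)(2) + -1 = -5
∂L/∂y = 2(y - t) = 2(-5 - 0) = -10
∂y/∂w = x = 2
∂L/∂w = -10 × 2 = -20

Claimed value: -20
Correct: The correct gradient is -20.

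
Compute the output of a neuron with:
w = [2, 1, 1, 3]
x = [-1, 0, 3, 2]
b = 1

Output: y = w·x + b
y = 8

y = (2)(-1) + (1)(0) + (1)(3) + (3)(2) + 1 = 8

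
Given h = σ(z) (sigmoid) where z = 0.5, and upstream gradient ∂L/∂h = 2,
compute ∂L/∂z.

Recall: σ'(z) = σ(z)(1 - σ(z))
∂L/∂z = 0.47

σ(0.5) = 0.6225
σ'(0.5) = σ(0.5)(1 - σ(0.5)) = 0.6225 × 0.3775 = 0.235
∂L/∂z = ∂L/∂h · σ'(z) = 2 × 0.235 = 0.47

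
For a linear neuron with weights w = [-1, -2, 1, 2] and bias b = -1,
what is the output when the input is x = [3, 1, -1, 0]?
y = -7

y = (-1)(3) + (-2)(1) + (1)(-1) + (2)(0) + -1 = -7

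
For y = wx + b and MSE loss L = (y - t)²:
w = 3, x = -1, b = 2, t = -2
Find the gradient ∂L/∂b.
∂L/∂b = 2

y = wx + b = (3)(-1) + 2 = -1
∂L/∂y = 2(y - t) = 2(-1 - -2) = 2
∂y/∂b = 1
∂L/∂b = ∂L/∂y · ∂y/∂b = 2 × 1 = 2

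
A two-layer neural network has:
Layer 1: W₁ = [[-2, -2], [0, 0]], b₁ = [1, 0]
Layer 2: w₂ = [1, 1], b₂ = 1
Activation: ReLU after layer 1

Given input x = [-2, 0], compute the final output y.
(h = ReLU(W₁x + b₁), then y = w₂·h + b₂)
y = 6

Layer 1 pre-activation: z₁ = [5, 0]
After ReLU: h = [5, 0]
Layer 2 output: y = 1×5 + 1×0 + 1 = 6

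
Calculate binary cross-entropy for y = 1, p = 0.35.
L = 1.05

L = -1·log(0.35) - 0·log(0.65) = -log(0.35) = 1.05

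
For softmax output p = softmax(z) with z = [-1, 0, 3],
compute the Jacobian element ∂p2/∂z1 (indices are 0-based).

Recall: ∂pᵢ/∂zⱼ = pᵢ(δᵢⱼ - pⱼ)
∂p2/∂z1 = -0.04364

p = softmax(z) = [0.01715, 0.04661, 0.9362]
p2 = 0.9362, p1 = 0.04661

∂p2/∂z1 = -p2 × p1 = -0.9362 × 0.04661 = -0.04364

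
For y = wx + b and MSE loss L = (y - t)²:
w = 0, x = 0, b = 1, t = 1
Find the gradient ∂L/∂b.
∂L/∂b = 0

y = wx + b = (0)(0) + 1 = 1
∂L/∂y = 2(y - t) = 2(1 - 1) = 0
∂y/∂b = 1
∂L/∂b = ∂L/∂y · ∂y/∂b = 0 × 1 = 0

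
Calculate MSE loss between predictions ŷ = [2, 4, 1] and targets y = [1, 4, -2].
MSE = 3.333

MSE = (1/3)((2-1)² + (4-4)² + (1--2)²) = (1/3)(1 + 0 + 9) = 3.333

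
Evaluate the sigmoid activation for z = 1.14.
0.7577

sigmoid(1.14) = 1/(1 + e^(-1.14)) = 1/(1 + 0.3198) = 0.7577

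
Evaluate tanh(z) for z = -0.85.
-0.6911

tanh(-0.85) = (e^(-0.85) - e^(0.85))/(e^(-0.85) + e^(0.85)) = -0.6911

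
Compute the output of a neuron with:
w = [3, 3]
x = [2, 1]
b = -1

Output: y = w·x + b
y = 8

y = (3)(2) + (3)(1) + -1 = 8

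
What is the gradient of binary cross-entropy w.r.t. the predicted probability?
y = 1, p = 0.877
∂L/∂p = -1.14

∂L/∂p = -y/p + (1-y)/(1-p) = -1/0.877 + 0 = -1.14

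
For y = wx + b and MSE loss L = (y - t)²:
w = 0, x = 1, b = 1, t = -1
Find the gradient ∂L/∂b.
∂L/∂b = 4

y = wx + b = (0)(1) + 1 = 1
∂L/∂y = 2(y - t) = 2(1 - -1) = 4
∂y/∂b = 1
∂L/∂b = ∂L/∂y · ∂y/∂b = 4 × 1 = 4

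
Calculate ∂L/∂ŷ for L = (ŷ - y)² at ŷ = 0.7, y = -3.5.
∂L/∂ŷ = 8.4

∂L/∂ŷ = 2(ŷ - y) = 2(0.7 - -3.5) = 2(4.2) = 8.4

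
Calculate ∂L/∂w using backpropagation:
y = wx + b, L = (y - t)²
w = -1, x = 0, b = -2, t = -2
∂L/∂w = 0

y = wx + b = (-1)(0) + -2 = -2
∂L/∂y = 2(y - t) = 2(-2 - -2) = 0
∂y/∂w = x = 0
∂L/∂w = ∂L/∂y · ∂y/∂w = 0 × 0 = 0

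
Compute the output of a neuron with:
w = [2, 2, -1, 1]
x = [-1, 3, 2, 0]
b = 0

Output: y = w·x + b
y = 2

y = (2)(-1) + (2)(3) + (-1)(2) + (1)(0) + 0 = 2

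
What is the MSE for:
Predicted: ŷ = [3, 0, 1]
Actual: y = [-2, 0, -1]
MSE = 9.667

MSE = (1/3)((3--2)² + (0-0)² + (1--1)²) = (1/3)(25 + 0 + 4) = 9.667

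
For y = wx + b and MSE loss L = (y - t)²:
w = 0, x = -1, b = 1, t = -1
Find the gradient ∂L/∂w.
∂L/∂w = -4

y = wx + b = (0)(-1) + 1 = 1
∂L/∂y = 2(y - t) = 2(1 - -1) = 4
∂y/∂w = x = -1
∂L/∂w = ∂L/∂y · ∂y/∂w = 4 × -1 = -4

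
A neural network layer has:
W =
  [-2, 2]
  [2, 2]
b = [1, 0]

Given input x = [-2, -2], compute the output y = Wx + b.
y = [1, -8]

Wx = [-2×-2 + 2×-2, 2×-2 + 2×-2]
   = [0, -8]
y = Wx + b = [0 + 1, -8 + 0] = [1, -8]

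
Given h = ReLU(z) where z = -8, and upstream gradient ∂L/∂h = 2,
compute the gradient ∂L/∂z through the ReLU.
∂L/∂z = 0

h = ReLU(-8) = 0
Since z < 0: ∂h/∂z = 0
∂L/∂z = ∂L/∂h · ∂h/∂z = 2 × 0 = 0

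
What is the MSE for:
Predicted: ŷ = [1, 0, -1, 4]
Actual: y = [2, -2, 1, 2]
MSE = 3.25

MSE = (1/4)((1-2)² + (0--2)² + (-1-1)² + (4-2)²) = (1/4)(1 + 4 + 4 + 4) = 3.25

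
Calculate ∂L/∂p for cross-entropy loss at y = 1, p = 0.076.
∂L/∂p = -13.16

∂L/∂p = -y/p + (1-y)/(1-p) = -1/0.076 + 0 = -13.16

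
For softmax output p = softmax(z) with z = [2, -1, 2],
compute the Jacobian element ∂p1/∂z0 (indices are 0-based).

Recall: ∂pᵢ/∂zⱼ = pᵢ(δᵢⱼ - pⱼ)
∂p1/∂z0 = -0.01185

p = softmax(z) = [0.4879, 0.02429, 0.4879]
p1 = 0.02429, p0 = 0.4879

∂p1/∂z0 = -p1 × p0 = -0.02429 × 0.4879 = -0.01185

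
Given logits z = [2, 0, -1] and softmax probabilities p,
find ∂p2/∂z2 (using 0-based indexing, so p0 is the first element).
∂p2/∂z2 = 0.04025

p = softmax(z) = [0.8438, 0.1142, 0.04201]
p2 = 0.04201

∂p2/∂z2 = p2(1 - p2) = 0.04201 × (1 - 0.04201) = 0.04025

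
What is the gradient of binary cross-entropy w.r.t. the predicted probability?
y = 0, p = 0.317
∂L/∂p = 1.464

∂L/∂p = -y/p + (1-y)/(1-p) = 0 + 1/0.683 = 1.464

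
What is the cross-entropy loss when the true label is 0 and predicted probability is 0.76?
L = 1.427

L = -0·log(0.76) - 1·log(0.24) = -log(0.24) = 1.427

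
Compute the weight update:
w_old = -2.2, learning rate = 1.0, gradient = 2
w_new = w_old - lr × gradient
w_new = -4.2

w_new = w - η·∂L/∂w = -2.2 - 1.0×(2) = -2.2 - (2) = -4.2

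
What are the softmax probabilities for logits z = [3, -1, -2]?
p = [0.9756, 0.0179, 0.0066]

exp(z) = [20.09, 0.3679, 0.1353]
Sum = 20.59
p = [0.9756, 0.0179, 0.0066]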